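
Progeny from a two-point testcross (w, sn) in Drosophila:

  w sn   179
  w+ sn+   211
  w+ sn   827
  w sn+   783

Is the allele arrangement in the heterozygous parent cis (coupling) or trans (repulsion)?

The two most frequent classes are w+ sn (827) and w sn+ (783); these are the parental (non-recombinant) types.
So the F1 carried w+ sn on one chromosome and w sn+ on the other — the recessive alleles are on opposite chromosomes (trans / repulsion).

trans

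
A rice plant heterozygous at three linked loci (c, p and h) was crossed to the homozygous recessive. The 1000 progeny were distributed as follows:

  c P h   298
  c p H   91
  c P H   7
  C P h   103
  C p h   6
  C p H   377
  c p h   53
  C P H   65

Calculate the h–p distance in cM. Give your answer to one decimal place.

The two most frequent reciprocal classes, c P h and C p H, are the parental types, so the F1 was c P h / C p H.
The two rarest classes, c P H and C p h, are the double crossovers. Comparing them with the parentals, only the h allele has switched, so h is the middle locus and the order is p – h – c.
Crossovers in the p–h interval produce the single-crossover classes c p h and C P H (53 + 65 = 118) plus the double crossovers (13).
RF(p–h) = (118 + 13) / 1000 = 131/1000 = 0.1310 → 13.1 cM.

13.1 cM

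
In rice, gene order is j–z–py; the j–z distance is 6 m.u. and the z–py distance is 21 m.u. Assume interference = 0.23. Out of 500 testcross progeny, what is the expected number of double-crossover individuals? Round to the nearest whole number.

5

Map distances give recombination frequencies of 0.060 and 0.210 for the two intervals.
With interference 0.23 (so coincidence = 0.77), expected double-crossover frequency = 0.060 × 0.210 × 0.77 = 0.00970.
Expected number = 0.00970 × 500 = 4.85 ≈ 5.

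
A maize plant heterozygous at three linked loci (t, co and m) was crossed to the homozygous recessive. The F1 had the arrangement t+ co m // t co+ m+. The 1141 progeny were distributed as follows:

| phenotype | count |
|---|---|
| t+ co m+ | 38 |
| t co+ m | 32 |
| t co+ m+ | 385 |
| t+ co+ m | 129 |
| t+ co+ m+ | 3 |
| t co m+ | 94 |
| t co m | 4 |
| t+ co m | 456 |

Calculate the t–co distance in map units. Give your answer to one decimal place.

The two rarest classes, t co m and t+ co+ m+, are the double crossovers. Comparing them with the parentals, only the t allele has switched, so t is the middle locus and the order is co – t – m.
Crossovers in the co–t interval produce the single-crossover classes t+ co+ m and t co m+ (129 + 94 = 223) plus the double crossovers (7).
RF(co–t) = (223 + 7) / 1141 = 230/1141 = 0.2016 → 20.2 map units.

20.2 map units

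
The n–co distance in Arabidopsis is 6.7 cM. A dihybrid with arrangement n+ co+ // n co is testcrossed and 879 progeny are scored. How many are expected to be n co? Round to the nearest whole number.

410

A map distance of 6.7 cM corresponds to a recombination frequency of 0.067.
The F1 is n+ co+ / n co, so n co is a parental gamete class with expected frequency (1 − r)/2 = 0.933/2 = 0.4665.
Expected number = 0.4665 × 879 = 410.05 ≈ 410.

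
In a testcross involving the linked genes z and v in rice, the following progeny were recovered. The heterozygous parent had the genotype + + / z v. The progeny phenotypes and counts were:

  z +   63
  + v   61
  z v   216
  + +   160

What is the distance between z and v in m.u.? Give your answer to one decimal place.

24.8 m.u.

The recombinant classes are + v and z +: 61 + 63 = 124.
Recombination frequency = 124/500 = 0.2480 ≈ 24.8%, i.e. 24.8 m.u.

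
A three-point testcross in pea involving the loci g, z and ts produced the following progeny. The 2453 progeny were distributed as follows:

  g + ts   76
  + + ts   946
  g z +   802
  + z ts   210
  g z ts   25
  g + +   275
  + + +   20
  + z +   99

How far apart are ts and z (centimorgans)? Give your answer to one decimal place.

21.6 centimorgans

The two most frequent reciprocal classes, + + ts and g z +, are the parental types, so the F1 was + + ts / g z +.
The two rarest classes, + + + and g z ts, are the double crossovers. Comparing them with the parentals, only the ts allele has switched, so ts is the middle locus and the order is g – ts – z.
Crossovers in the ts–z interval produce the single-crossover classes + z ts and g + + (210 + 275 = 485) plus the double crossovers (45).
RF(ts–z) = (485 + 45) / 2453 = 530/2453 = 0.2161 → 21.6 centimorgans.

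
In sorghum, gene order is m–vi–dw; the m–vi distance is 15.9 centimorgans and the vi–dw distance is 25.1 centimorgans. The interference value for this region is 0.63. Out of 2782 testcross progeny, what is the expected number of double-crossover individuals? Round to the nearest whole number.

Map distances give recombination frequencies of 0.159 and 0.251 for the two intervals.
With interference 0.63 (so coincidence = 0.37), expected double-crossover frequency = 0.159 × 0.251 × 0.37 = 0.01477.
Expected number = 0.01477 × 2782 = 41.08 ≈ 41.

41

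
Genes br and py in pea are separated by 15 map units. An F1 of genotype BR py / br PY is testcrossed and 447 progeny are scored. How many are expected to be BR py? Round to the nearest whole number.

190

A map distance of 15 map units corresponds to a recombination frequency of 0.150.
The F1 is BR py / br PY, so BR py is a parental gamete class with expected frequency (1 − r)/2 = 0.850/2 = 0.4250.
Expected number = 0.4250 × 447 = 189.97 ≈ 190.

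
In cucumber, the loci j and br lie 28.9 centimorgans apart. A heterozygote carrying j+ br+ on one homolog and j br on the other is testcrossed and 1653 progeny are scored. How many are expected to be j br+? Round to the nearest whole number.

239

A map distance of 28.9 centimorgans corresponds to a recombination frequency of 0.289.
The F1 is j+ br+ / j br, so j br+ is a recombinant gamete class with expected frequency r/2 = 0.289/2 = 0.1445.
Expected number = 0.1445 × 1653 = 238.86 ≈ 239.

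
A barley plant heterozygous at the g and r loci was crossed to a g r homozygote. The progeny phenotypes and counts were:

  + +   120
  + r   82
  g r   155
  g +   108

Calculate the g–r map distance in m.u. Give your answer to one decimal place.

40.9 m.u.

The two most frequent classes, + + (120) and g r (155), are the parental types, so the F1 was + + / g r.
The recombinant classes are + r and g +: 82 + 108 = 190.
Recombination frequency = 190/465 = 0.4086 ≈ 40.9%, i.e. 40.9 m.u.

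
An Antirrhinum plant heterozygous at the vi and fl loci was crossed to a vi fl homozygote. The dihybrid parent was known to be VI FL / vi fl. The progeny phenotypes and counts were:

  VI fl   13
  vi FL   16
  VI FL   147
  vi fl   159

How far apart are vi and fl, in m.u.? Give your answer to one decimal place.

8.7 m.u.

The recombinant classes are VI fl and vi FL: 13 + 16 = 29.
Recombination frequency = 29/335 = 0.0866 ≈ 8.7%, i.e. 8.7 m.u.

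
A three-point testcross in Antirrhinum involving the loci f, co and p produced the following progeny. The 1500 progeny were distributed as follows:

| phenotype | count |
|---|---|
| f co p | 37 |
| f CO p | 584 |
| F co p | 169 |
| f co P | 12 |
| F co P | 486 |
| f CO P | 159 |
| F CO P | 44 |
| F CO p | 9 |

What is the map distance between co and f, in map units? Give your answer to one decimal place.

6.8 map units

The two most frequent reciprocal classes, F co P and f CO p, are the parental types, so the F1 was F co P / f CO p.
The two rarest classes, f co P and F CO p, are the double crossovers. Comparing them with the parentals, only the f allele has switched, so f is the middle locus and the order is co – f – p.
Crossovers in the co–f interval produce the single-crossover classes F CO P and f co p (44 + 37 = 81) plus the double crossovers (21).
RF(co–f) = (81 + 21) / 1500 = 102/1500 = 0.0680 → 6.8 map units.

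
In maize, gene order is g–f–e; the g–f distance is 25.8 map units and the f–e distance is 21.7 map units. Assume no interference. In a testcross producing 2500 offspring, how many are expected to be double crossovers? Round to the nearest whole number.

140

Map distances give recombination frequencies of 0.258 and 0.217 for the two intervals.
With no interference, expected double-crossover frequency = 0.258 × 0.217 = 0.05599.
Expected number = 0.05599 × 2500 = 139.97 ≈ 140.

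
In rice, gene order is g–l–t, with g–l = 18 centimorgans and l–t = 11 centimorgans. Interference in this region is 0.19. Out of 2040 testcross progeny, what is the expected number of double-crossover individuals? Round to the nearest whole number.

33

Map distances give recombination frequencies of 0.180 and 0.110 for the two intervals.
With interference 0.19 (so coincidence = 0.81), expected double-crossover frequency = 0.180 × 0.110 × 0.81 = 0.01604.
Expected number = 0.01604 × 2040 = 32.72 ≈ 33.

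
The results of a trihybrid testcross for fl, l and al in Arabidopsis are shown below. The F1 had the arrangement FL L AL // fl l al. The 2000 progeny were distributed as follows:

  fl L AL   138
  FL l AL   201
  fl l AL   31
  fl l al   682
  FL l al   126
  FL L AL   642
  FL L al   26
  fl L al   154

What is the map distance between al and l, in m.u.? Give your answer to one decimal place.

20.6 m.u.

The two rarest classes, FL L al and fl l AL, are the double crossovers. Comparing them with the parentals, only the al allele has switched, so al is the middle locus and the order is l – al – fl.
Crossovers in the l–al interval produce the single-crossover classes FL l AL and fl L al (201 + 154 = 355) plus the double crossovers (57).
RF(l–al) = (355 + 57) / 2000 = 412/2000 = 0.2060 → 20.6 m.u.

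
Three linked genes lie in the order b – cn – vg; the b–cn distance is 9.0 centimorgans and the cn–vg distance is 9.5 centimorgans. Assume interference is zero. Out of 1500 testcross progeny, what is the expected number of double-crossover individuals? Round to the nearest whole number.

13

Map distances give recombination frequencies of 0.090 and 0.095 for the two intervals.
With no interference, expected double-crossover frequency = 0.090 × 0.095 = 0.00855.
Expected number = 0.00855 × 1500 = 12.83 ≈ 13.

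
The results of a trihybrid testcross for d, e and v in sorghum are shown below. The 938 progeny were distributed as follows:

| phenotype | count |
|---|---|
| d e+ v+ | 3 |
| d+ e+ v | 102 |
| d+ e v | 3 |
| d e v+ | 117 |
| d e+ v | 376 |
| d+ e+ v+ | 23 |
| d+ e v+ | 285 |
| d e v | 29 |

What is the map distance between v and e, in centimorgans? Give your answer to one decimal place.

6.2 centimorgans

The two most frequent reciprocal classes, d e+ v and d+ e v+, are the parental types, so the F1 was d e+ v / d+ e v+.
The two rarest classes, d e+ v+ and d+ e v, are the double crossovers. Comparing them with the parentals, only the v allele has switched, so v is the middle locus and the order is e – v – d.
Crossovers in the e–v interval produce the single-crossover classes d e v and d+ e+ v+ (29 + 23 = 52) plus the double crossovers (6).
RF(e–v) = (52 + 6) / 938 = 58/938 = 0.0618 → 6.2 centimorgans.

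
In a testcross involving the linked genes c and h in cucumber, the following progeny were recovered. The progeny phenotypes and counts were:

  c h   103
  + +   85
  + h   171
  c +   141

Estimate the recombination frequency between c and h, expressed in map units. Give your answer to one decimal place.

37.6 map units

The two most frequent classes, + h (171) and c + (141), are the parental types, so the F1 was + h / c +.
The recombinant classes are + + and c h: 85 + 103 = 188.
Recombination frequency = 188/500 = 0.3760 ≈ 37.6%, i.e. 37.6 map units.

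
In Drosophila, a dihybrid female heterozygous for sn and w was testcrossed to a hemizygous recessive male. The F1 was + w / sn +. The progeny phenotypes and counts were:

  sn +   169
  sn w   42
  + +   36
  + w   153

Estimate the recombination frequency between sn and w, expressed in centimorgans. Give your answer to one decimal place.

19.5 centimorgans

The recombinant classes are + + and sn w: 36 + 42 = 78.
Recombination frequency = 78/400 = 0.1950 ≈ 19.5%, i.e. 19.5 centimorgans.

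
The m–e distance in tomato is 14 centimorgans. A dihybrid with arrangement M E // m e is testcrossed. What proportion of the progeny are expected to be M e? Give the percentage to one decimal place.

7.0%

A map distance of 14 centimorgans corresponds to a recombination frequency of 0.140.
The F1 is M E / m e, so M e is a recombinant gamete class with expected frequency r/2 = 0.140/2 = 0.0700.
That is 0.0700 = 7.0% of the progeny.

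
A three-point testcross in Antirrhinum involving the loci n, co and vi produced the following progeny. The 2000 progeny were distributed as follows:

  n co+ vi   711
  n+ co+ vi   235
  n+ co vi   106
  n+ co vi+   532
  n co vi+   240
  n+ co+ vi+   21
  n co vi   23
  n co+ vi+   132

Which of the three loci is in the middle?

co

The two most frequent reciprocal classes, n co+ vi and n+ co vi+, are the parental types, so the F1 was n co+ vi / n+ co vi+.
The two rarest classes, n co vi and n+ co+ vi+, are the double crossovers. Comparing them with the parentals, only the co allele has switched, so co is the middle locus and the order is n – co – vi.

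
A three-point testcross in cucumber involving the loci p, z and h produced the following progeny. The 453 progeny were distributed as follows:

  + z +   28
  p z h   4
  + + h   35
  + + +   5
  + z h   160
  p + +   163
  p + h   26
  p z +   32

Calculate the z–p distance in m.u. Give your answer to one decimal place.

The two most frequent reciprocal classes, p + + and + z h, are the parental types, so the F1 was p + + / + z h.
The two rarest classes, + + + and p z h, are the double crossovers. Comparing them with the parentals, only the p allele has switched, so p is the middle locus and the order is h – p – z.
Crossovers in the p–z interval produce the single-crossover classes p z + and + + h (32 + 35 = 67) plus the double crossovers (9).
RF(p–z) = (67 + 9) / 453 = 76/453 = 0.1678 → 16.8 m.u.

16.8 m.u.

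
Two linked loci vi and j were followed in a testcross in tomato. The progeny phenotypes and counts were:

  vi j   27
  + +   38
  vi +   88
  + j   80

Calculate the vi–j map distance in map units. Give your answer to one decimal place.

27.9 map units

The two most frequent classes, + j (80) and vi + (88), are the parental types, so the F1 was + j / vi +.
The recombinant classes are + + and vi j: 38 + 27 = 65.
Recombination frequency = 65/233 = 0.2790 ≈ 27.9%, i.e. 27.9 map units.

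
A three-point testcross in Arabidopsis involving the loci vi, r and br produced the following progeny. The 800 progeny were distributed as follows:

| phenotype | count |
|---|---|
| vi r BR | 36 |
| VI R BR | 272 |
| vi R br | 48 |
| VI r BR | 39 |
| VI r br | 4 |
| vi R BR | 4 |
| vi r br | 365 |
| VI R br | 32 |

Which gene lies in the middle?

The two most frequent reciprocal classes, VI R BR and vi r br, are the parental types, so the F1 was VI R BR / vi r br.
The two rarest classes, vi R BR and VI r br, are the double crossovers. Comparing them with the parentals, only the vi allele has switched, so vi is the middle locus and the order is r – vi – br.

vi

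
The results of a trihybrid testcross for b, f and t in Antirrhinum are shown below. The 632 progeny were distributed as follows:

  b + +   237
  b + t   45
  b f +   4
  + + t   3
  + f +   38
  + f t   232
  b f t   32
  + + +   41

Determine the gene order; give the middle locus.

The two most frequent reciprocal classes, + f t and b + +, are the parental types, so the F1 was + f t / b + +.
The two rarest classes, + + t and b f +, are the double crossovers. Comparing them with the parentals, only the f allele has switched, so f is the middle locus and the order is b – f – t.

f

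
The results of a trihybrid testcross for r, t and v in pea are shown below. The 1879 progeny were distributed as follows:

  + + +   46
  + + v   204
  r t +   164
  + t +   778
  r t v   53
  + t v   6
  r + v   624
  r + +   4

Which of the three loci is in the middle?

v

The two most frequent reciprocal classes, r + v and + t +, are the parental types, so the F1 was r + v / + t +.
The two rarest classes, r + + and + t v, are the double crossovers. Comparing them with the parentals, only the v allele has switched, so v is the middle locus and the order is t – v – r.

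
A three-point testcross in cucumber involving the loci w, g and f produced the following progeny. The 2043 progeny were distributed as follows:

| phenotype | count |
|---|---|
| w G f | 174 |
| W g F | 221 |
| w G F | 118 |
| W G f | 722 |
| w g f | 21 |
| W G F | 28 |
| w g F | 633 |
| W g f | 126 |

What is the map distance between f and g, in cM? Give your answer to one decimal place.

The two most frequent reciprocal classes, w g F and W G f, are the parental types, so the F1 was w g F / W G f.
The two rarest classes, w g f and W G F, are the double crossovers. Comparing them with the parentals, only the f allele has switched, so f is the middle locus and the order is w – f – g.
Crossovers in the f–g interval produce the single-crossover classes w G F and W g f (118 + 126 = 244) plus the double crossovers (49).
RF(f–g) = (244 + 49) / 2043 = 293/2043 = 0.1434 → 14.3 cM.

14.3 cM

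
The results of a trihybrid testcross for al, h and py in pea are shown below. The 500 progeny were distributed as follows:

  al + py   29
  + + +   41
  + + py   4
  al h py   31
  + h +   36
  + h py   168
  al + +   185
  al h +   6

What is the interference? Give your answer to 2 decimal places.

The two most frequent reciprocal classes, + h py and al + +, are the parental types, so the F1 was + h py / al + +.
The two rarest classes, + + py and al h +, are the double crossovers. Comparing them with the parentals, only the h allele has switched, so h is the middle locus and the order is py – h – al.
py–h: (65 + 10)/500 = 0.1500; h–al: (72 + 10)/500 = 0.1640.
Expected DCO frequency = 0.1500 × 0.1640 ≈ 0.02460; observed = 10/500 ≈ 0.02000.
Coefficient of coincidence = 0.02000/0.02460 ≈ 0.81; interference = 1 − 0.81 = 0.19.

0.19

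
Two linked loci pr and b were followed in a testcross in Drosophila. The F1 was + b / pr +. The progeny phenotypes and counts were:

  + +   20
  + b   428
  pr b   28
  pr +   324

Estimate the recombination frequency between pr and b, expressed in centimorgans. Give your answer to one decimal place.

The recombinant classes are + + and pr b: 20 + 28 = 48.
Recombination frequency = 48/800 = 0.0600 ≈ 6.0%, i.e. 6.0 centimorgans.

6.0 centimorgans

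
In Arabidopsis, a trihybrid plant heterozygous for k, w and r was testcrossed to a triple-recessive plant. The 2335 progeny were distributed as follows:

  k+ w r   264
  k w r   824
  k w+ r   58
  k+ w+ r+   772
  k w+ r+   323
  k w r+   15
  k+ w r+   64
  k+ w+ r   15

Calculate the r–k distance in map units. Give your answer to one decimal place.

The two most frequent reciprocal classes, k+ w+ r+ and k w r, are the parental types, so the F1 was k+ w+ r+ / k w r.
The two rarest classes, k+ w+ r and k w r+, are the double crossovers. Comparing them with the parentals, only the r allele has switched, so r is the middle locus and the order is k – r – w.
Crossovers in the k–r interval produce the single-crossover classes k w+ r+ and k+ w r (323 + 264 = 587) plus the double crossovers (30).
RF(k–r) = (587 + 30) / 2335 = 617/2335 = 0.2642 → 26.4 map units.

26.4 map units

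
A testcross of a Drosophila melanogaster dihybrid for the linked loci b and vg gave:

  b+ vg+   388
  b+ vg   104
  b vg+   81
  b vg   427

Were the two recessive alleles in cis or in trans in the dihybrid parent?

cis

The two most frequent classes are b+ vg+ (388) and b vg (427); these are the parental (non-recombinant) types.
So the F1 carried b+ vg+ on one chromosome and b vg on the other — the recessive alleles are on the same chromosome (cis / coupling).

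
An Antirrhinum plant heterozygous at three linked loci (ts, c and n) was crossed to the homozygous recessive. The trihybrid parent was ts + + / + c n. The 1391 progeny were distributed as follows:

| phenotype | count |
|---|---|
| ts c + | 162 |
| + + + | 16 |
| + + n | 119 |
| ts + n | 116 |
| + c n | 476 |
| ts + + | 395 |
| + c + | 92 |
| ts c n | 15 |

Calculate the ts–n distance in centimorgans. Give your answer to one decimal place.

17.2 centimorgans

The two rarest classes, + + + and ts c n, are the double crossovers. Comparing them with the parentals, only the ts allele has switched, so ts is the middle locus and the order is n – ts – c.
Crossovers in the n–ts interval produce the single-crossover classes ts + n and + c + (116 + 92 = 208) plus the double crossovers (31).
RF(n–ts) = (208 + 31) / 1391 = 239/1391 = 0.1718 → 17.2 centimorgans.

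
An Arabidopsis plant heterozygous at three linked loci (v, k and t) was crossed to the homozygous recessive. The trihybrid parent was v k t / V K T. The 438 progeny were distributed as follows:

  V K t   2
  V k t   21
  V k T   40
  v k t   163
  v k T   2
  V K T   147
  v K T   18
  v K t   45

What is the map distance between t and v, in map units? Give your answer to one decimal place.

9.8 map units

The two rarest classes, v k T and V K t, are the double crossovers. Comparing them with the parentals, only the t allele has switched, so t is the middle locus and the order is v – t – k.
Crossovers in the v–t interval produce the single-crossover classes V k t and v K T (21 + 18 = 39) plus the double crossovers (4).
RF(v–t) = (39 + 4) / 438 = 43/438 = 0.0982 → 9.8 map units.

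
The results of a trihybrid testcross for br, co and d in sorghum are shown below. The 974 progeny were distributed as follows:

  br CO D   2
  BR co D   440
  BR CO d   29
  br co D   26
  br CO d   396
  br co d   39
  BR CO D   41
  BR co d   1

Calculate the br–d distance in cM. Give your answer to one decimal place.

6.0 cM

The two most frequent reciprocal classes, br CO d and BR co D, are the parental types, so the F1 was br CO d / BR co D.
The two rarest classes, br CO D and BR co d, are the double crossovers. Comparing them with the parentals, only the d allele has switched, so d is the middle locus and the order is br – d – co.
Crossovers in the br–d interval produce the single-crossover classes BR CO d and br co D (29 + 26 = 55) plus the double crossovers (3).
RF(br–d) = (55 + 3) / 974 = 58/974 = 0.0595 → 6.0 cM.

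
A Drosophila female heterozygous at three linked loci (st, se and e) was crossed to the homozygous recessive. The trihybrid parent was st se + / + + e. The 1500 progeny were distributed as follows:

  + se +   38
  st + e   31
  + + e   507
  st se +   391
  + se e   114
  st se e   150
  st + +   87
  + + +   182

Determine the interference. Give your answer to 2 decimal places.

0.04

The two rarest classes, + se + and st + e, are the double crossovers. Comparing them with the parentals, only the st allele has switched, so st is the middle locus and the order is e – st – se.
e–st: (332 + 69)/1500 = 0.2673; st–se: (201 + 69)/1500 = 0.1800.
Expected DCO frequency = 0.2673 × 0.1800 ≈ 0.04811; observed = 69/1500 ≈ 0.04600.
Coefficient of coincidence = 0.04600/0.04811 ≈ 0.96; interference = 1 − 0.96 = 0.04.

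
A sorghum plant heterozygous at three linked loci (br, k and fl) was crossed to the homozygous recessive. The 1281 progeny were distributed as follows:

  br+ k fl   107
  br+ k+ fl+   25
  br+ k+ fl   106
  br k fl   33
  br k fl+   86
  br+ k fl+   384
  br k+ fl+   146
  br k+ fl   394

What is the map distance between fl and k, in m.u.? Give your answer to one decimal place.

24.3 m.u.

The two most frequent reciprocal classes, br+ k fl+ and br k+ fl, are the parental types, so the F1 was br+ k fl+ / br k+ fl.
The two rarest classes, br+ k+ fl+ and br k fl, are the double crossovers. Comparing them with the parentals, only the k allele has switched, so k is the middle locus and the order is br – k – fl.
Crossovers in the k–fl interval produce the single-crossover classes br+ k fl and br k+ fl+ (107 + 146 = 253) plus the double crossovers (58).
RF(k–fl) = (253 + 58) / 1281 = 311/1281 = 0.2428 → 24.3 m.u.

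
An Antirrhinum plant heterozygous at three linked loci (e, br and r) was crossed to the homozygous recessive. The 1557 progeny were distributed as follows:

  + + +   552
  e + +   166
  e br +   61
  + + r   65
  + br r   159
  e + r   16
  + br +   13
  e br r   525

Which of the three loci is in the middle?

The two most frequent reciprocal classes, + + + and e br r, are the parental types, so the F1 was + + + / e br r.
The two rarest classes, + br + and e + r, are the double crossovers. Comparing them with the parentals, only the br allele has switched, so br is the middle locus and the order is e – br – r.

br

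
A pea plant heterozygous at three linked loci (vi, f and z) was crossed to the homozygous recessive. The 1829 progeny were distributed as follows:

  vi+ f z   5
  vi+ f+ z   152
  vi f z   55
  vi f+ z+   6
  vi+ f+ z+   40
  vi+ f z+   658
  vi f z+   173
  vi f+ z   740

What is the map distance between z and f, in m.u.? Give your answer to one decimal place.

The two most frequent reciprocal classes, vi f+ z and vi+ f z+, are the parental types, so the F1 was vi f+ z / vi+ f z+.
The two rarest classes, vi f+ z+ and vi+ f z, are the double crossovers. Comparing them with the parentals, only the z allele has switched, so z is the middle locus and the order is f – z – vi.
Crossovers in the f–z interval produce the single-crossover classes vi f z and vi+ f+ z+ (55 + 40 = 95) plus the double crossovers (11).
RF(f–z) = (95 + 11) / 1829 = 106/1829 = 0.0580 → 5.8 m.u.

5.8 m.u.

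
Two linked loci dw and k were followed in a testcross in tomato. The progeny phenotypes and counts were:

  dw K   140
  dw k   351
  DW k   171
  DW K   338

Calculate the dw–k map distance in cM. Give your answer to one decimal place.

31.1 cM

The two most frequent classes, DW K (338) and dw k (351), are the parental types, so the F1 was DW K / dw k.
The recombinant classes are DW k and dw K: 171 + 140 = 311.
Recombination frequency = 311/1000 = 0.3110 ≈ 31.1%, i.e. 31.1 cM.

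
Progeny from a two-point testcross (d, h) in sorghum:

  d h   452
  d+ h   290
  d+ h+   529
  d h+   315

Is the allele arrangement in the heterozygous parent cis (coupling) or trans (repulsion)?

cis

The two most frequent classes are d+ h+ (529) and d h (452); these are the parental (non-recombinant) types.
So the F1 carried d+ h+ on one chromosome and d h on the other — the recessive alleles are on the same chromosome (cis / coupling).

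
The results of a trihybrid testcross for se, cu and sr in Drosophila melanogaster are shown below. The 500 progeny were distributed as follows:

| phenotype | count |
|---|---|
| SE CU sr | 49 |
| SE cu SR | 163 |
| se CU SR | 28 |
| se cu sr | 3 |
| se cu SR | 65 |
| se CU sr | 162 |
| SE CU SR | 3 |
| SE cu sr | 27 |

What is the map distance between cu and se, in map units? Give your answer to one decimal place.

The two most frequent reciprocal classes, se CU sr and SE cu SR, are the parental types, so the F1 was se CU sr / SE cu SR.
The two rarest classes, se cu sr and SE CU SR, are the double crossovers. Comparing them with the parentals, only the cu allele has switched, so cu is the middle locus and the order is sr – cu – se.
Crossovers in the cu–se interval produce the single-crossover classes SE CU sr and se cu SR (49 + 65 = 114) plus the double crossovers (6).
RF(cu–se) = (114 + 6) / 500 = 120/500 = 0.2400 → 24.0 map units.

24.0 map units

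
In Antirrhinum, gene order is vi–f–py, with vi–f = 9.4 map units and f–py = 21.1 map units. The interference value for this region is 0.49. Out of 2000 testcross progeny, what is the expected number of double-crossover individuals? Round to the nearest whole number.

Map distances give recombination frequencies of 0.094 and 0.211 for the two intervals.
With interference 0.49 (so coincidence = 0.51), expected double-crossover frequency = 0.094 × 0.211 × 0.51 = 0.01012.
Expected number = 0.01012 × 2000 = 20.23 ≈ 20.

20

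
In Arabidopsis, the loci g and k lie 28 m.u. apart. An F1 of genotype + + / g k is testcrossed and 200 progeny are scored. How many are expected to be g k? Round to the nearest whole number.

A map distance of 28 m.u. corresponds to a recombination frequency of 0.280.
The F1 is + + / g k, so g k is a parental gamete class with expected frequency (1 − r)/2 = 0.720/2 = 0.3600.
Expected number = 0.3600 × 200 = 72.00 ≈ 72.

72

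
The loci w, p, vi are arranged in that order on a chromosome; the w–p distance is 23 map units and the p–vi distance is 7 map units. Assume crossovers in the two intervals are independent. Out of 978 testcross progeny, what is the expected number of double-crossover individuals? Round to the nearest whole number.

16

Map distances give recombination frequencies of 0.230 and 0.070 for the two intervals.
With no interference, expected double-crossover frequency = 0.230 × 0.070 = 0.01610.
Expected number = 0.01610 × 978 = 15.75 ≈ 16.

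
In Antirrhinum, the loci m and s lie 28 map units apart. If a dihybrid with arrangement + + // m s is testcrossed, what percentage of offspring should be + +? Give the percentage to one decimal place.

A map distance of 28 map units corresponds to a recombination frequency of 0.280.
The F1 is + + / m s, so + + is a parental gamete class with expected frequency (1 − r)/2 = 0.720/2 = 0.3600.
That is 0.3600 = 36.0% of the progeny.

36.0%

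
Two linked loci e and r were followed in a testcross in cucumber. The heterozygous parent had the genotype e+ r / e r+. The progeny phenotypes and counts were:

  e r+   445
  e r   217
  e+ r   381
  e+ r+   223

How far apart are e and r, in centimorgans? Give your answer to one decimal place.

The recombinant classes are e+ r+ and e r: 223 + 217 = 440.
Recombination frequency = 440/1266 = 0.3476 ≈ 34.8%, i.e. 34.8 centimorgans.

34.8 centimorgans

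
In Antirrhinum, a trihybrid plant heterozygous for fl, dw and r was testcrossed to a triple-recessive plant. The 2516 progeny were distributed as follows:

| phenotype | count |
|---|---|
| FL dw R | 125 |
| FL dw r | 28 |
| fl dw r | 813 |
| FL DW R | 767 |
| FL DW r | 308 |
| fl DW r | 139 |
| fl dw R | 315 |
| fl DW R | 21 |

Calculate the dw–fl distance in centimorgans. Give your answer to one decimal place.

12.4 centimorgans

The two most frequent reciprocal classes, fl dw r and FL DW R, are the parental types, so the F1 was fl dw r / FL DW R.
The two rarest classes, FL dw r and fl DW R, are the double crossovers. Comparing them with the parentals, only the fl allele has switched, so fl is the middle locus and the order is r – fl – dw.
Crossovers in the fl–dw interval produce the single-crossover classes fl DW r and FL dw R (139 + 125 = 264) plus the double crossovers (49).
RF(fl–dw) = (264 + 49) / 2516 = 313/2516 = 0.1244 → 12.4 centimorgans.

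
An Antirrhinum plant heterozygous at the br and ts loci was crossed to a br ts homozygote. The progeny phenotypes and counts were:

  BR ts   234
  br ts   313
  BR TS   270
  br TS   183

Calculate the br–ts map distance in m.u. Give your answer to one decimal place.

41.7 m.u.

The two most frequent classes, BR TS (270) and br ts (313), are the parental types, so the F1 was BR TS / br ts.
The recombinant classes are BR ts and br TS: 234 + 183 = 417.
Recombination frequency = 417/1000 = 0.4170 ≈ 41.7%, i.e. 41.7 m.u.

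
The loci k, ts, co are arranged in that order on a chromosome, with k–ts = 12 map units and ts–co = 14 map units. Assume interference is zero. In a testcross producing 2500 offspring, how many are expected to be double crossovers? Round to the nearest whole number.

42

Map distances give recombination frequencies of 0.120 and 0.140 for the two intervals.
With no interference, expected double-crossover frequency = 0.120 × 0.140 = 0.01680.
Expected number = 0.01680 × 2500 = 42.00 ≈ 42.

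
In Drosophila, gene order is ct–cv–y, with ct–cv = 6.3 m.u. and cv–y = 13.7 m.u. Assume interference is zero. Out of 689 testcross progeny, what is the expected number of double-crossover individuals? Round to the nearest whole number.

Map distances give recombination frequencies of 0.063 and 0.137 for the two intervals.
With no interference, expected double-crossover frequency = 0.063 × 0.137 = 0.00863.
Expected number = 0.00863 × 689 = 5.95 ≈ 6.

6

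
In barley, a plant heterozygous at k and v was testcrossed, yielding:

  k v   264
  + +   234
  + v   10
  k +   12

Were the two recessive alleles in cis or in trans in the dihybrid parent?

cis

The two most frequent classes are + + (234) and k v (264); these are the parental (non-recombinant) types.
So the F1 carried + + on one chromosome and k v on the other — the recessive alleles are on the same chromosome (cis / coupling).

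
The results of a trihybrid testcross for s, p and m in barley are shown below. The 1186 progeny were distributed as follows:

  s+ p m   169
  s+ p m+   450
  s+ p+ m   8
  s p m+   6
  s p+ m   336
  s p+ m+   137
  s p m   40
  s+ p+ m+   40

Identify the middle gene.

The two most frequent reciprocal classes, s+ p m+ and s p+ m, are the parental types, so the F1 was s+ p m+ / s p+ m.
The two rarest classes, s p m+ and s+ p+ m, are the double crossovers. Comparing them with the parentals, only the s allele has switched, so s is the middle locus and the order is m – s – p.

s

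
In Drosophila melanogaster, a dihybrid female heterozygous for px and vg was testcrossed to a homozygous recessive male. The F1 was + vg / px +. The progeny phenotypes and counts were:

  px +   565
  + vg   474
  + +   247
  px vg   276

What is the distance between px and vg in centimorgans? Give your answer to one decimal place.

33.5 centimorgans

The recombinant classes are + + and px vg: 247 + 276 = 523.
Recombination frequency = 523/1562 = 0.3348 ≈ 33.5%, i.e. 33.5 centimorgans.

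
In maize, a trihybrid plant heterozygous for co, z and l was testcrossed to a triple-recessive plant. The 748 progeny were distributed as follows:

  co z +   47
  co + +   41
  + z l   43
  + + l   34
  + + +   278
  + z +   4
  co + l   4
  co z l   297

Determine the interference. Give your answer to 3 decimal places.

The two most frequent reciprocal classes, co z l and + + +, are the parental types, so the F1 was co z l / + + +.
The two rarest classes, co + l and + z +, are the double crossovers. Comparing them with the parentals, only the z allele has switched, so z is the middle locus and the order is l – z – co.
l–z: (81 + 8)/748 = 0.1190; z–co: (84 + 8)/748 = 0.1230.
Expected DCO frequency = 0.1190 × 0.1230 ≈ 0.01464; observed = 8/748 ≈ 0.01070.
Coefficient of coincidence = 0.01070/0.01464 ≈ 0.731; interference = 1 − 0.731 = 0.269.

0.269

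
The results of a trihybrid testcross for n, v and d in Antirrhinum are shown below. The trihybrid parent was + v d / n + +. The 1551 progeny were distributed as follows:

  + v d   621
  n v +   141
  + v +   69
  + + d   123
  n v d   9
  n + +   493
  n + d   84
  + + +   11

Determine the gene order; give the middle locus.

The two rarest classes, n v d and + + +, are the double crossovers. Comparing them with the parentals, only the n allele has switched, so n is the middle locus and the order is v – n – d.

n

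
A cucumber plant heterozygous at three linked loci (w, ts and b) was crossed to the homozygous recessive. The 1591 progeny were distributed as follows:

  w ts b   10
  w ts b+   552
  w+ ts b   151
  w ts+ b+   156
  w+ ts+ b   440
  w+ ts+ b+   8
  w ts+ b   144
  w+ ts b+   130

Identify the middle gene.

The two most frequent reciprocal classes, w ts b+ and w+ ts+ b, are the parental types, so the F1 was w ts b+ / w+ ts+ b.
The two rarest classes, w ts b and w+ ts+ b+, are the double crossovers. Comparing them with the parentals, only the b allele has switched, so b is the middle locus and the order is ts – b – w.

b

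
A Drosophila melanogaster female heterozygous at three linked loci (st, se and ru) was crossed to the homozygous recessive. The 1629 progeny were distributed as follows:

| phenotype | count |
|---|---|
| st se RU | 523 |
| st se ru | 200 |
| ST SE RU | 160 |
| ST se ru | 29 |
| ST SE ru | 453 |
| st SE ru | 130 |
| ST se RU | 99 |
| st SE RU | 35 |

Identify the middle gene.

se

The two most frequent reciprocal classes, st se RU and ST SE ru, are the parental types, so the F1 was st se RU / ST SE ru.
The two rarest classes, st SE RU and ST se ru, are the double crossovers. Comparing them with the parentals, only the se allele has switched, so se is the middle locus and the order is st – se – ru.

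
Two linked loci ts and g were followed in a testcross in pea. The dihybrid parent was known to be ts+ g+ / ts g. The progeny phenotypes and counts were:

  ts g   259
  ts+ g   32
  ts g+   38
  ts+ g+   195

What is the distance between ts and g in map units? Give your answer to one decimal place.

The recombinant classes are ts+ g and ts g+: 32 + 38 = 70.
Recombination frequency = 70/524 = 0.1336 ≈ 13.4%, i.e. 13.4 map units.

13.4 map units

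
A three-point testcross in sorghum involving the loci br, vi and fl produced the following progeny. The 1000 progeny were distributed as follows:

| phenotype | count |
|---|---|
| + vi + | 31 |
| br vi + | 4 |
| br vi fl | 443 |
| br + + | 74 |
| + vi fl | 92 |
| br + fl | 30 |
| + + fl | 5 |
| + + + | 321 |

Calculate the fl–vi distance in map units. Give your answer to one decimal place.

7.0 map units

The two most frequent reciprocal classes, br vi fl and + + +, are the parental types, so the F1 was br vi fl / + + +.
The two rarest classes, br vi + and + + fl, are the double crossovers. Comparing them with the parentals, only the fl allele has switched, so fl is the middle locus and the order is br – fl – vi.
Crossovers in the fl–vi interval produce the single-crossover classes br + fl and + vi + (30 + 31 = 61) plus the double crossovers (9).
RF(fl–vi) = (61 + 9) / 1000 = 70/1000 = 0.0700 → 7.0 map units.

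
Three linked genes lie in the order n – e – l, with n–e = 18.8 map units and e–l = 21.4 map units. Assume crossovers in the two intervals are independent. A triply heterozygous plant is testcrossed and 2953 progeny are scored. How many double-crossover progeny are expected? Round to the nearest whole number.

Map distances give recombination frequencies of 0.188 and 0.214 for the two intervals.
With no interference, expected double-crossover frequency = 0.188 × 0.214 = 0.04023.
Expected number = 0.04023 × 2953 = 118.81 ≈ 119.

119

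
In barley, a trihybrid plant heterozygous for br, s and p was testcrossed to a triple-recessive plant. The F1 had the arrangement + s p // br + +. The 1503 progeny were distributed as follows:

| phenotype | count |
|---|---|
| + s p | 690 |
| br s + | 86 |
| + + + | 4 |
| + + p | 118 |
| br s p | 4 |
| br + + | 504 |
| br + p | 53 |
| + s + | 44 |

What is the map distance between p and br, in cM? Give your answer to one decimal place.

7.0 cM

The two rarest classes, br s p and + + +, are the double crossovers. Comparing them with the parentals, only the br allele has switched, so br is the middle locus and the order is s – br – p.
Crossovers in the br–p interval produce the single-crossover classes + s + and br + p (44 + 53 = 97) plus the double crossovers (8).
RF(br–p) = (97 + 8) / 1503 = 105/1503 = 0.0699 → 7.0 cM.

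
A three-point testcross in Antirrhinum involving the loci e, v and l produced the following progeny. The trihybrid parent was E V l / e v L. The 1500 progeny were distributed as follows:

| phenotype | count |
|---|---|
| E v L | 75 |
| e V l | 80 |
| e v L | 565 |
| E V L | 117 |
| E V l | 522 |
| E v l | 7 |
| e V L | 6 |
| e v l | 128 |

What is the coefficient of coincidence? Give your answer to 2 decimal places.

0.45

The two rarest classes, E v l and e V L, are the double crossovers. Comparing them with the parentals, only the v allele has switched, so v is the middle locus and the order is e – v – l.
e–v: (155 + 13)/1500 = 0.1120; v–l: (245 + 13)/1500 = 0.1720.
Expected DCO frequency = 0.1120 × 0.1720 ≈ 0.01926; observed = 13/1500 ≈ 0.00867.
Coefficient of coincidence = 0.00867/0.01926 ≈ 0.45.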